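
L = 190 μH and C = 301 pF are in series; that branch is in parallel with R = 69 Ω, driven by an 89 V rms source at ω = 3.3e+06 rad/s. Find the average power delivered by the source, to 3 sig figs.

X_L = ωL = 627 Ω
X_C = 1/(ωC) = 1010 Ω
Branch 1: Z₁ = R = 69.0 Ω
Branch 2 (series LC): Z₂ = j(X_L − X_C) = −j380 Ω
Parallel: Z = Z₁Z₂/(Z₁+Z₂), |Z| = 67.9 Ω, ∠Z = -10.3°
I = V/|Z| = 1.31 A
P = VI cos φ = 89 × 1.31 × cos(-10.3°) = 115 W

115 W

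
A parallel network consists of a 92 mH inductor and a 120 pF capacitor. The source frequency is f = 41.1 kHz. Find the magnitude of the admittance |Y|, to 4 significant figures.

11.10 μS

ω = 2πf = 258200 rad/s
X_L = ωL = 23760 Ω
X_C = 1/(ωC) = 32270 Ω
Parallel: admittances add. Y = 1/(jωL) + jωC
Y = (0 − j1.11e-05) S
|Y| = 1.11e-05 S → |Z| = 1/|Y| = 90070 Ω, ∠Z = −∠Y = 90.00°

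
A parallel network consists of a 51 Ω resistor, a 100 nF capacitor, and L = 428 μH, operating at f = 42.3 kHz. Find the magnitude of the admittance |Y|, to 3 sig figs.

ω = 2πf = 265800 rad/s
X_L = ωL = 114 Ω
X_C = 1/(ωC) = 37.6 Ω
Parallel: admittances add. Y = 1/R + 1/(jωL) + jωC
Y = (0.0196 + j0.0178) S
|Y| = 0.0265 S → |Z| = 1/|Y| = 37.8 Ω, ∠Z = −∠Y = -42.2°

26.5 mS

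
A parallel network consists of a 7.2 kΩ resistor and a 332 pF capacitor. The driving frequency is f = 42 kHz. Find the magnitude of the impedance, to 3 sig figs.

6090 Ω

ω = 2πf = 263900 rad/s
X_C = 1/(ωC) = 11400 Ω
Parallel: admittances add. Y = 1/R + jωC
Y = (0.000139 + j8.76e-05) S
|Y| = 0.000164 S → |Z| = 1/|Y| = 6090 Ω, ∠Z = −∠Y = -32.2°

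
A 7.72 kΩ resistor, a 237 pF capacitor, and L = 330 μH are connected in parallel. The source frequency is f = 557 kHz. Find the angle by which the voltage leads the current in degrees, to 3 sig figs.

15.7°

ω = 2πf = 3.5e+06 rad/s
X_L = ωL = 1150 Ω
X_C = 1/(ωC) = 1210 Ω
Parallel: admittances add. Y = 1/R + 1/(jωL) + jωC
Y = (0.000130 − j3.64e-05) S
|Y| = 0.000135 S → |Z| = 1/|Y| = 7430 Ω, ∠Z = −∠Y = 15.7°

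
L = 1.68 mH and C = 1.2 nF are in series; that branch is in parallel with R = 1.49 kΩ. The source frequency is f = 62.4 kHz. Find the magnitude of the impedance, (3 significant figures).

1050 Ω

ω = 2πf = 392100 rad/s
X_L = ωL = 659 Ω
X_C = 1/(ωC) = 2130 Ω
Branch 1: Z₁ = R = 1490 Ω
Branch 2 (series LC): Z₂ = j(X_L − X_C) = −j1470 Ω
Parallel: Z = Z₁Z₂/(Z₁+Z₂), |Z| = 1050 Ω, ∠Z = -45.4°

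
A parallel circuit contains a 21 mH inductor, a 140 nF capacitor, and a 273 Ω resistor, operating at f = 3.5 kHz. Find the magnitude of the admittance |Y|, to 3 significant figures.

3.78 mS

ω = 2πf = 21990 rad/s
X_L = ωL = 462 Ω
X_C = 1/(ωC) = 325 Ω
Parallel: admittances add. Y = 1/R + 1/(jωL) + jωC
Y = (0.00366 + j0.000913) S
|Y| = 0.00378 S → |Z| = 1/|Y| = 265 Ω, ∠Z = −∠Y = -14.0°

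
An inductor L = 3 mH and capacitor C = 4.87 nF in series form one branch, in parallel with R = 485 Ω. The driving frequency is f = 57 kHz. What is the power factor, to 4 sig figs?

0.7185

ω = 2πf = 358100 rad/s
X_L = ωL = 1074 Ω
X_C = 1/(ωC) = 573.3 Ω
Branch 1: Z₁ = R = 485.0 Ω
Branch 2 (series LC): Z₂ = j(X_L − X_C) = j501.1 Ω
Parallel: Z = Z₁Z₂/(Z₁+Z₂), |Z| = 348.5 Ω, ∠Z = 44.07°
cos φ = cos(44.07°) = 0.7185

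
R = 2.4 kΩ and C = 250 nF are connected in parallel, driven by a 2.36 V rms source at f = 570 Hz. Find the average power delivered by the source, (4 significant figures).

2.321 mW

ω = 2πf = 3581 rad/s
X_C = 1/(ωC) = 1117 Ω
Parallel: admittances add. Y = 1/R + jωC
Y = (0.0004167 + j0.0008954) S
|Y| = 0.0009876 S → |Z| = 1/|Y| = 1013 Ω, ∠Z = −∠Y = -65.04°
I = V/|Z| = 2.331 mA
P = VI cos φ = 2.36 × 0.002331 × cos(-65.04°) = 2.321 mW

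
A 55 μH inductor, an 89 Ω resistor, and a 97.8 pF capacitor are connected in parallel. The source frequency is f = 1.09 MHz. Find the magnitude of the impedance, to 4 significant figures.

ω = 2πf = 6.849e+06 rad/s
X_L = ωL = 376.7 Ω
X_C = 1/(ωC) = 1493 Ω
Parallel: admittances add. Y = 1/R + 1/(jωL) + jωC
Y = (0.01124 − j0.001985) S
|Y| = 0.01141 S → |Z| = 1/|Y| = 87.64 Ω, ∠Z = −∠Y = 10.02°

87.64 Ω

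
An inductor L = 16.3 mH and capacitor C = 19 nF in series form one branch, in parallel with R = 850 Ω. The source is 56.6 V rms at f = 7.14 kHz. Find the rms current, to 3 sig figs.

ω = 2πf = 44860 rad/s
X_L = ωL = 731 Ω
X_C = 1/(ωC) = 1170 Ω
Branch 1: Z₁ = R = 850 Ω
Branch 2 (series LC): Z₂ = j(X_L − X_C) = −j442 Ω
Parallel: Z = Z₁Z₂/(Z₁+Z₂), |Z| = 392 Ω, ∠Z = -62.5°
I = V/|Z| = 56.6/392 = 144 mA

144 mA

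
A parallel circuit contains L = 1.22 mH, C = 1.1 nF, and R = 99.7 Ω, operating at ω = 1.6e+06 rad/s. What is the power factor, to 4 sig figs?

X_L = ωL = 1952 Ω
X_C = 1/(ωC) = 568.2 Ω
Parallel: admittances add. Y = 1/R + 1/(jωL) + jωC
Y = (0.01003 + j0.001248) S
|Y| = 0.01011 S → |Z| = 1/|Y| = 98.94 Ω, ∠Z = −∠Y = -7.091°
cos φ = cos(-7.091°) = 0.9924

0.9924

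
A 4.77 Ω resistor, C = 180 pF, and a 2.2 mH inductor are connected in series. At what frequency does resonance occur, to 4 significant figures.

252.9 kHz

ω₀ = 1/√(LC) = 1/√(0.0022 × 1.8e-10) = 1.589e+06 rad/s
f₀ = ω₀/(2π) = 252.9 kHz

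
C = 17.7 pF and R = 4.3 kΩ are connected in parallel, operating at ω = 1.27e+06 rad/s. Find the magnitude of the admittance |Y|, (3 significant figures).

234 μS

X_C = 1/(ωC) = 44500 Ω
Parallel: admittances add. Y = 1/R + jωC
Y = (0.000233 + j2.25e-05) S
|Y| = 0.000234 S → |Z| = 1/|Y| = 4280 Ω, ∠Z = −∠Y = -5.52°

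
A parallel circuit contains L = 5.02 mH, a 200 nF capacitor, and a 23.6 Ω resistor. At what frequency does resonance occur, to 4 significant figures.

5.023 kHz

ω₀ = 1/√(LC) = 1/√(0.00502 × 2e-07) = 31560 rad/s
f₀ = ω₀/(2π) = 5.023 kHz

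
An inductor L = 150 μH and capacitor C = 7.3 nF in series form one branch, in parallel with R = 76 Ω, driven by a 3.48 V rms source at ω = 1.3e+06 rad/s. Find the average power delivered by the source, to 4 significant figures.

159.3 mW

X_L = ωL = 195.0 Ω
X_C = 1/(ωC) = 105.4 Ω
Branch 1: Z₁ = R = 76.00 Ω
Branch 2 (series LC): Z₂ = j(X_L − X_C) = j89.63 Ω
Parallel: Z = Z₁Z₂/(Z₁+Z₂), |Z| = 57.97 Ω, ∠Z = 40.30°
I = V/|Z| = 60.04 mA
P = VI cos φ = 3.48 × 0.06004 × cos(40.30°) = 159.3 mW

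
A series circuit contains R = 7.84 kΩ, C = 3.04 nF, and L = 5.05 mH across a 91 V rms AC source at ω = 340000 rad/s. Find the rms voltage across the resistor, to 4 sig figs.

90.59 V

X_L = ωL = 1717 Ω
X_C = 1/(ωC) = 967.5 Ω
Net reactance X = X_L − X_C = 749.5 Ω
Z = 7840 + j749.5 Ω
|Z| = √(7840² + 749.5²) = 7876 Ω
I = V/|Z| = 11.55 mA
V_R = I·|Z_R| = 0.01155 × 7840 = 90.59 V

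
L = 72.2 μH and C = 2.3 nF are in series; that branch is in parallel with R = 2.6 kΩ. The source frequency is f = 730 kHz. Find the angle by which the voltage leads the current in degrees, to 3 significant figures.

84.8°

ω = 2πf = 4.587e+06 rad/s
X_L = ωL = 331 Ω
X_C = 1/(ωC) = 94.8 Ω
Branch 1: Z₁ = R = 2600 Ω
Branch 2 (series LC): Z₂ = j(X_L − X_C) = j236 Ω
Parallel: Z = Z₁Z₂/(Z₁+Z₂), |Z| = 235 Ω, ∠Z = 84.8°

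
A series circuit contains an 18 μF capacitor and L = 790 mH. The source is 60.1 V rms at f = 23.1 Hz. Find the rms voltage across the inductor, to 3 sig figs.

ω = 2πf = 145.1 rad/s
X_L = ωL = 115 Ω
X_C = 1/(ωC) = 383 Ω
Net reactance X = X_L − X_C = -268 Ω
Z = − j268 Ω
|Z| = √(0² + 268²) = 268 Ω
I = V/|Z| = 224 mA
V_L = I·|Z_L| = 0.224 × 115 = 25.7 V

25.7 V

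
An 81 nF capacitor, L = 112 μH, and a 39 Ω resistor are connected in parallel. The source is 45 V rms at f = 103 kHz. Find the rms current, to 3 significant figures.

2.09 A

ω = 2πf = 647200 rad/s
X_L = ωL = 72.5 Ω
X_C = 1/(ωC) = 19.1 Ω
Parallel: admittances add. Y = 1/R + 1/(jωL) + jωC
Y = (0.0256 + j0.0386) S
|Y| = 0.0464 S → |Z| = 1/|Y| = 21.6 Ω, ∠Z = −∠Y = -56.4°
I = V/|Z| = 45/21.6 = 2.09 A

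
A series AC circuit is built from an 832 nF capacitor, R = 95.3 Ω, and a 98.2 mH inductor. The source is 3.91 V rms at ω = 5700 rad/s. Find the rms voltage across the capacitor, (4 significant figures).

2.280 V

X_L = ωL = 559.7 Ω
X_C = 1/(ωC) = 210.9 Ω
Net reactance X = X_L − X_C = 348.9 Ω
Z = 95.30 + j348.9 Ω
|Z| = √(95.30² + 348.9²) = 361.7 Ω
I = V/|Z| = 10.81 mA
V_C = I·|Z_C| = 0.01081 × 210.9 = 2.280 V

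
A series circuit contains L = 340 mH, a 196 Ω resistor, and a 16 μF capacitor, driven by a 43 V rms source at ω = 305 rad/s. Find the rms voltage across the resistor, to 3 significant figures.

38.2 V

X_L = ωL = 104 Ω
X_C = 1/(ωC) = 205 Ω
Net reactance X = X_L − X_C = -101 Ω
Z = 196 − j101 Ω
|Z| = √(196² + 101²) = 221 Ω
I = V/|Z| = 195 mA
V_R = I·|Z_R| = 0.195 × 196 = 38.2 V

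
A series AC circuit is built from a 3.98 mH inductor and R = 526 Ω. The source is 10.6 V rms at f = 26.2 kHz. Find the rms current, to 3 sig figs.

ω = 2πf = 164600 rad/s
X_L = ωL = 655 Ω
Z = 526 + j655 Ω
|Z| = √(526² + 655²) = 840 Ω
I = V/|Z| = 10.6/840 = 12.6 mA

12.6 mA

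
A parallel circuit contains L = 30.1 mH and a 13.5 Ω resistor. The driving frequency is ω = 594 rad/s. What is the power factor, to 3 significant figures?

0.798

X_L = ωL = 17.9 Ω
Parallel: admittances add. Y = 1/R + 1/(jωL)
Y = (0.0741 − j0.0559) S
|Y| = 0.0928 S → |Z| = 1/|Y| = 10.8 Ω, ∠Z = −∠Y = 37.1°
cos φ = cos(37.1°) = 0.798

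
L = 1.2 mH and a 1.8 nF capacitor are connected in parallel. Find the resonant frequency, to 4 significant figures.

ω₀ = 1/√(LC) = 1/√(0.0012 × 1.8e-09) = 680400 rad/s
f₀ = ω₀/(2π) = 108.3 kHz

108.3 kHz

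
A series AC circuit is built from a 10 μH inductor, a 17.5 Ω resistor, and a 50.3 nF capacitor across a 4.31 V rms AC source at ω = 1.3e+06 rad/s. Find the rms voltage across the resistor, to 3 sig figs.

X_L = ωL = 13.0 Ω
X_C = 1/(ωC) = 15.3 Ω
Net reactance X = X_L − X_C = -2.29 Ω
Z = 17.5 − j2.29 Ω
|Z| = √(17.5² + 2.29²) = 17.6 Ω
I = V/|Z| = 244 mA
V_R = I·|Z_R| = 0.244 × 17.5 = 4.27 V

4.27 V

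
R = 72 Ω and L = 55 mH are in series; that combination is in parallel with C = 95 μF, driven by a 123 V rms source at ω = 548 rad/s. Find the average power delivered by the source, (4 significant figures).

X_L = ωL = 30.14 Ω
X_C = 1/(ωC) = 19.21 Ω
Branch 1 (R+jX_L): Z₁ = 72.00 + j30.14 Ω, |Z₁| = 78.05 Ω
Branch 2 (−jX_C): Z₂ = −j19.21 Ω
Parallel: Z = Z₁Z₂/(Z₁+Z₂), |Z| = 20.59 Ω, ∠Z = -75.92°
I = V/|Z| = 5.974 A
P = VI cos φ = 123 × 5.974 × cos(-75.92°) = 178.8 W

178.8 W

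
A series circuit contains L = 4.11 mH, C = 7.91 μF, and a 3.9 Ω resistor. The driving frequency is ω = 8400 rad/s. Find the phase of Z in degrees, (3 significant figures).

78.7°

X_L = ωL = 34.5 Ω
X_C = 1/(ωC) = 15.1 Ω
Net reactance X = X_L − X_C = 19.5 Ω
Z = 3.90 + j19.5 Ω
|Z| = √(3.90² + 19.5²) = 19.9 Ω
∠Z = arctan(19.5/3.90) = 78.7°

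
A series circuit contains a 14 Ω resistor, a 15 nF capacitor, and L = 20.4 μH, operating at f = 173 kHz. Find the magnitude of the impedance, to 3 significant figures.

ω = 2πf = 1.087e+06 rad/s
X_L = ωL = 22.2 Ω
X_C = 1/(ωC) = 61.3 Ω
Net reactance X = X_L − X_C = -39.2 Ω
Z = 14.0 − j39.2 Ω
|Z| = √(14.0² + 39.2²) = 41.6 Ω

41.6 Ω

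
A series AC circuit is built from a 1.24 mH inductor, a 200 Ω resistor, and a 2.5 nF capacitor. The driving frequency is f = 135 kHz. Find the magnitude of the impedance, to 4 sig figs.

613.7 Ω

ω = 2πf = 848200 rad/s
X_L = ωL = 1052 Ω
X_C = 1/(ωC) = 471.6 Ω
Net reactance X = X_L − X_C = 580.2 Ω
Z = 200.0 + j580.2 Ω
|Z| = √(200.0² + 580.2²) = 613.7 Ω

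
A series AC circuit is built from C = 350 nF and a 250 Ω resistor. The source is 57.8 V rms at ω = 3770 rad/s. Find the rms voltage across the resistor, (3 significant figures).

18.1 V

X_C = 1/(ωC) = 758 Ω
Z = 250 − j758 Ω
|Z| = √(250² + 758²) = 798 Ω
I = V/|Z| = 72.4 mA
V_R = I·|Z_R| = 0.0724 × 250 = 18.1 V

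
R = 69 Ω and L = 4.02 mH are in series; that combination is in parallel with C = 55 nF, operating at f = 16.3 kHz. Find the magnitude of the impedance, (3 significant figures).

304 Ω

ω = 2πf = 102400 rad/s
X_L = ωL = 412 Ω
X_C = 1/(ωC) = 178 Ω
Branch 1 (R+jX_L): Z₁ = 69.0 + j412 Ω, |Z₁| = 417 Ω
Branch 2 (−jX_C): Z₂ = −j178 Ω
Parallel: Z = Z₁Z₂/(Z₁+Z₂), |Z| = 304 Ω, ∠Z = -83.1°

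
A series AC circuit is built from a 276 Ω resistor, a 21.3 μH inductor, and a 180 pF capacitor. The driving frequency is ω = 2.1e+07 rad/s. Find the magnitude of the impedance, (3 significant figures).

331 Ω

X_L = ωL = 447 Ω
X_C = 1/(ωC) = 265 Ω
Net reactance X = X_L − X_C = 183 Ω
Z = 276 + j183 Ω
|Z| = √(276² + 183²) = 331 Ω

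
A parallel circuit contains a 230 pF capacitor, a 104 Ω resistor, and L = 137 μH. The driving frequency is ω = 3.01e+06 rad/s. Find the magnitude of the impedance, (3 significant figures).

102 Ω

X_L = ωL = 412 Ω
X_C = 1/(ωC) = 1440 Ω
Parallel: admittances add. Y = 1/R + 1/(jωL) + jωC
Y = (0.00962 − j0.00173) S
|Y| = 0.00977 S → |Z| = 1/|Y| = 102 Ω, ∠Z = −∠Y = 10.2°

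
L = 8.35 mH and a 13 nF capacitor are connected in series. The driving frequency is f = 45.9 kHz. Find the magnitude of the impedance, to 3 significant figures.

2140 Ω

ω = 2πf = 288400 rad/s
X_L = ωL = 2410 Ω
X_C = 1/(ωC) = 267 Ω
Net reactance X = X_L − X_C = 2140 Ω
Z = j2140 Ω
|Z| = √(0² + 2140²) = 2140 Ω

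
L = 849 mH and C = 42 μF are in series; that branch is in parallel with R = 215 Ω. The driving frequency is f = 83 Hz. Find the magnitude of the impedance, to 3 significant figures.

ω = 2πf = 521.5 rad/s
X_L = ωL = 443 Ω
X_C = 1/(ωC) = 45.7 Ω
Branch 1: Z₁ = R = 215 Ω
Branch 2 (series LC): Z₂ = j(X_L − X_C) = j397 Ω
Parallel: Z = Z₁Z₂/(Z₁+Z₂), |Z| = 189 Ω, ∠Z = 28.4°

189 Ω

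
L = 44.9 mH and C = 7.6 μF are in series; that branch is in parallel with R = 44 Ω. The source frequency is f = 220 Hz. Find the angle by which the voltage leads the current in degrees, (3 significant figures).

-53.0°

ω = 2πf = 1382 rad/s
X_L = ωL = 62.1 Ω
X_C = 1/(ωC) = 95.2 Ω
Branch 1: Z₁ = R = 44.0 Ω
Branch 2 (series LC): Z₂ = j(X_L − X_C) = −j33.1 Ω
Parallel: Z = Z₁Z₂/(Z₁+Z₂), |Z| = 26.5 Ω, ∠Z = -53.0°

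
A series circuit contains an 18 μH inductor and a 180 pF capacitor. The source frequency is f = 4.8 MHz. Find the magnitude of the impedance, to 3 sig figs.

359 Ω

ω = 2πf = 3.016e+07 rad/s
X_L = ωL = 543 Ω
X_C = 1/(ωC) = 184 Ω
Net reactance X = X_L − X_C = 359 Ω
Z = j359 Ω
|Z| = √(0² + 359²) = 359 Ω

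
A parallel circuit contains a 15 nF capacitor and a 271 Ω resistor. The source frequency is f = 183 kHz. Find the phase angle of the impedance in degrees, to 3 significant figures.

-77.9°

ω = 2πf = 1.15e+06 rad/s
X_C = 1/(ωC) = 58.0 Ω
Parallel: admittances add. Y = 1/R + jωC
Y = (0.00369 + j0.0172) S
|Y| = 0.0176 S → |Z| = 1/|Y| = 56.7 Ω, ∠Z = −∠Y = -77.9°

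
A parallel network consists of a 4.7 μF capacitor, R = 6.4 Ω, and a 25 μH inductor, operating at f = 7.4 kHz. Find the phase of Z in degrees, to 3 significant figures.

76.3°

ω = 2πf = 46500 rad/s
X_L = ωL = 1.16 Ω
X_C = 1/(ωC) = 4.58 Ω
Parallel: admittances add. Y = 1/R + 1/(jωL) + jωC
Y = (0.156 − j0.642) S
|Y| = 0.661 S → |Z| = 1/|Y| = 1.51 Ω, ∠Z = −∠Y = 76.3°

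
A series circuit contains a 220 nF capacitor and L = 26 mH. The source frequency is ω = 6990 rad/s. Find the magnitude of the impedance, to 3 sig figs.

469 Ω

X_L = ωL = 182 Ω
X_C = 1/(ωC) = 650 Ω
Net reactance X = X_L − X_C = -469 Ω
Z = − j469 Ω
|Z| = √(0² + 469²) = 469 Ω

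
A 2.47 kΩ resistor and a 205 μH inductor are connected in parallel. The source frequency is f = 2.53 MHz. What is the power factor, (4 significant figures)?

0.7969

ω = 2πf = 1.59e+07 rad/s
X_L = ωL = 3259 Ω
Parallel: admittances add. Y = 1/R + 1/(jωL)
Y = (0.0004049 − j0.0003069) S
|Y| = 0.0005080 S → |Z| = 1/|Y| = 1968 Ω, ∠Z = −∠Y = 37.16°
cos φ = cos(37.16°) = 0.7969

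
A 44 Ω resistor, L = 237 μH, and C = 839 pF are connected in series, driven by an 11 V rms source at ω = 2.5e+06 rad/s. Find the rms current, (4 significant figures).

88.84 mA

X_L = ωL = 592.5 Ω
X_C = 1/(ωC) = 476.8 Ω
Net reactance X = X_L − X_C = 115.7 Ω
Z = 44.00 + j115.7 Ω
|Z| = √(44.00² + 115.7²) = 123.8 Ω
I = V/|Z| = 11/123.8 = 88.84 mA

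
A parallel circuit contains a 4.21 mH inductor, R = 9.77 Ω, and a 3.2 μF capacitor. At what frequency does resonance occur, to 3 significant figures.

ω₀ = 1/√(LC) = 1/√(0.00421 × 3.2e-06) = 8616 rad/s
f₀ = ω₀/(2π) = 1.37 kHz

1.37 kHz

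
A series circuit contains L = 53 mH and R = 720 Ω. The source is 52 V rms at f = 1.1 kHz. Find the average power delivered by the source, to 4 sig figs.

ω = 2πf = 6912 rad/s
X_L = ωL = 366.3 Ω
Z = 720.0 + j366.3 Ω
|Z| = √(720.0² + 366.3²) = 807.8 Ω
∠Z = arctan(366.3/720.0) = 26.97°
I = V/|Z| = 64.37 mA
P = VI cos φ = 52 × 0.06437 × cos(26.97°) = 2.983 W

2.983 W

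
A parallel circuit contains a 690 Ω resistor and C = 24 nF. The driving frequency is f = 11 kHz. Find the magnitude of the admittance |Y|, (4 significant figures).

ω = 2πf = 69120 rad/s
X_C = 1/(ωC) = 602.9 Ω
Parallel: admittances add. Y = 1/R + jωC
Y = (0.001449 + j0.001659) S
|Y| = 0.002203 S → |Z| = 1/|Y| = 454.0 Ω, ∠Z = −∠Y = -48.86°

2.203 mS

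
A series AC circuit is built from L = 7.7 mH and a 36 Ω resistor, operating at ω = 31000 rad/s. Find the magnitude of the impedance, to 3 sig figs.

X_L = ωL = 239 Ω
Z = 36.0 + j239 Ω
|Z| = √(36.0² + 239²) = 241 Ω

241 Ω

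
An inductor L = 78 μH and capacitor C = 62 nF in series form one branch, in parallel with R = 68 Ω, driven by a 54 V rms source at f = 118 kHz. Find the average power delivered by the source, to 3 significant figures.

ω = 2πf = 741400 rad/s
X_L = ωL = 57.8 Ω
X_C = 1/(ωC) = 21.8 Ω
Branch 1: Z₁ = R = 68.0 Ω
Branch 2 (series LC): Z₂ = j(X_L − X_C) = j36.1 Ω
Parallel: Z = Z₁Z₂/(Z₁+Z₂), |Z| = 31.9 Ω, ∠Z = 62.1°
I = V/|Z| = 1.69 A
P = VI cos φ = 54 × 1.69 × cos(62.1°) = 42.9 W

42.9 W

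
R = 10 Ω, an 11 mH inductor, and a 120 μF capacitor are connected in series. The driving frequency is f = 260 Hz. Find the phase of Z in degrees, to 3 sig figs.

52.2°

ω = 2πf = 1634 rad/s
X_L = ωL = 18.0 Ω
X_C = 1/(ωC) = 5.10 Ω
Net reactance X = X_L − X_C = 12.9 Ω
Z = 10.0 + j12.9 Ω
|Z| = √(10.0² + 12.9²) = 16.3 Ω
∠Z = arctan(12.9/10.0) = 52.2°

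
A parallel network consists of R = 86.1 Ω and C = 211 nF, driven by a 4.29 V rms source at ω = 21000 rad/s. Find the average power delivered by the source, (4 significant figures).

X_C = 1/(ωC) = 225.7 Ω
Parallel: admittances add. Y = 1/R + jωC
Y = (0.01161 + j0.004431) S
|Y| = 0.01243 S → |Z| = 1/|Y| = 80.44 Ω, ∠Z = −∠Y = -20.88°
I = V/|Z| = 53.33 mA
P = VI cos φ = 4.29 × 0.05333 × cos(-20.88°) = 213.8 mW

213.8 mW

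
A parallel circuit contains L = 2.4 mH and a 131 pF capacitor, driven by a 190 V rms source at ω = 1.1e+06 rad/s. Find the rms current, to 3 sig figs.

X_L = ωL = 2640 Ω
X_C = 1/(ωC) = 6940 Ω
Parallel: admittances add. Y = 1/(jωL) + jωC
Y = (0 − j0.000235) S
|Y| = 0.000235 S → |Z| = 1/|Y| = 4260 Ω, ∠Z = −∠Y = 90.0°
I = V/|Z| = 190/4260 = 44.6 mA

44.6 mA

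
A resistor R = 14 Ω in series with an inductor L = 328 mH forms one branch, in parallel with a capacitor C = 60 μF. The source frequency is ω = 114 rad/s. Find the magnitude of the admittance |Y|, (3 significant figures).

18.8 mS

X_L = ωL = 37.4 Ω
X_C = 1/(ωC) = 146 Ω
Branch 1 (R+jX_L): Z₁ = 14.0 + j37.4 Ω, |Z₁| = 39.9 Ω
Branch 2 (−jX_C): Z₂ = −j146 Ω
Parallel: Z = Z₁Z₂/(Z₁+Z₂), |Z| = 53.2 Ω, ∠Z = 62.1°
|Y| = 1/|Z| = 18.8 mS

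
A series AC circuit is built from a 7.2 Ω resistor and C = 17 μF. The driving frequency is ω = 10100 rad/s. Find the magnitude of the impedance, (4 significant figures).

9.261 Ω

X_C = 1/(ωC) = 5.824 Ω
Z = 7.200 − j5.824 Ω
|Z| = √(7.200² + 5.824²) = 9.261 Ω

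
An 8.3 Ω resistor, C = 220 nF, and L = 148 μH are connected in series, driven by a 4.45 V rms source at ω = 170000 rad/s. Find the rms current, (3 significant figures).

X_L = ωL = 25.2 Ω
X_C = 1/(ωC) = 26.7 Ω
Net reactance X = X_L − X_C = -1.58 Ω
Z = 8.30 − j1.58 Ω
|Z| = √(8.30² + 1.58²) = 8.45 Ω
I = V/|Z| = 4.45/8.45 = 527 mA

527 mA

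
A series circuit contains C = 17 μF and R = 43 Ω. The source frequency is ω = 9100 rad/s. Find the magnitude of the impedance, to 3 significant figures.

43.5 Ω

X_C = 1/(ωC) = 6.46 Ω
Z = 43.0 − j6.46 Ω
|Z| = √(43.0² + 6.46²) = 43.5 Ω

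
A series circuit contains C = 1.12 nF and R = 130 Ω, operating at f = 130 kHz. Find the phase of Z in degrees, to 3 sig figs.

ω = 2πf = 816800 rad/s
X_C = 1/(ωC) = 1090 Ω
Z = 130 − j1090 Ω
|Z| = √(130² + 1090²) = 1100 Ω
∠Z = arctan(-1090/130) = -83.2°

-83.2°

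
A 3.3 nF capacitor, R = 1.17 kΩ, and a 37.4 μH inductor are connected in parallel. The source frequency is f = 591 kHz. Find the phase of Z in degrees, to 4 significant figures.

-80.40°

ω = 2πf = 3.713e+06 rad/s
X_L = ωL = 138.9 Ω
X_C = 1/(ωC) = 81.61 Ω
Parallel: admittances add. Y = 1/R + 1/(jωL) + jωC
Y = (0.0008547 + j0.005054) S
|Y| = 0.005125 S → |Z| = 1/|Y| = 195.1 Ω, ∠Z = −∠Y = -80.40°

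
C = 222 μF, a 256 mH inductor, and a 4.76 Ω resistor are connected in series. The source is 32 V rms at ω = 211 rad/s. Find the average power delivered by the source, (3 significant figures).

X_L = ωL = 54.0 Ω
X_C = 1/(ωC) = 21.3 Ω
Net reactance X = X_L − X_C = 32.7 Ω
Z = 4.76 + j32.7 Ω
|Z| = √(4.76² + 32.7²) = 33.0 Ω
∠Z = arctan(32.7/4.76) = 81.7°
I = V/|Z| = 969 mA
P = VI cos φ = 32 × 0.969 × cos(81.7°) = 4.47 W

4.47 W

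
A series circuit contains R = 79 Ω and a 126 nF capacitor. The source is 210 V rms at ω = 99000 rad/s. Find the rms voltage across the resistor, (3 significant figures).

147 V

X_C = 1/(ωC) = 80.2 Ω
Z = 79.0 − j80.2 Ω
|Z| = √(79.0² + 80.2²) = 113 Ω
I = V/|Z| = 1.87 A
V_R = I·|Z_R| = 1.87 × 79.0 = 147 V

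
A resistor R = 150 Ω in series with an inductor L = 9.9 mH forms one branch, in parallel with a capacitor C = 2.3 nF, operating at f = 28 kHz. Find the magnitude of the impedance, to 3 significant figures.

ω = 2πf = 175900 rad/s
X_L = ωL = 1740 Ω
X_C = 1/(ωC) = 2470 Ω
Branch 1 (R+jX_L): Z₁ = 150 + j1740 Ω, |Z₁| = 1750 Ω
Branch 2 (−jX_C): Z₂ = −j2470 Ω
Parallel: Z = Z₁Z₂/(Z₁+Z₂), |Z| = 5800 Ω, ∠Z = 73.5°

5800 Ω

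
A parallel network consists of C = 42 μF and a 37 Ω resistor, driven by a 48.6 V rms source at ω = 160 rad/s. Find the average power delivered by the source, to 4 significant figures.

63.84 W

X_C = 1/(ωC) = 148.8 Ω
Parallel: admittances add. Y = 1/R + jωC
Y = (0.02703 + j0.006720) S
|Y| = 0.02785 S → |Z| = 1/|Y| = 35.91 Ω, ∠Z = −∠Y = -13.96°
I = V/|Z| = 1.354 A
P = VI cos φ = 48.6 × 1.354 × cos(-13.96°) = 63.84 W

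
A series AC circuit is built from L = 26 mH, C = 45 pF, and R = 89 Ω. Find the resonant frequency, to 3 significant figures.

ω₀ = 1/√(LC) = 1/√(0.026 × 4.5e-11) = 924500 rad/s
f₀ = ω₀/(2π) = 147 kHz

147 kHz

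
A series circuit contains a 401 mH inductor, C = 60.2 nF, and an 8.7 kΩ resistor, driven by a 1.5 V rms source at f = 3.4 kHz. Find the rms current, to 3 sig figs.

128 μA

ω = 2πf = 21360 rad/s
X_L = ωL = 8570 Ω
X_C = 1/(ωC) = 778 Ω
Net reactance X = X_L − X_C = 7790 Ω
Z = 8700 + j7790 Ω
|Z| = √(8700² + 7790²) = 11700 Ω
I = V/|Z| = 1.5/11700 = 128 μA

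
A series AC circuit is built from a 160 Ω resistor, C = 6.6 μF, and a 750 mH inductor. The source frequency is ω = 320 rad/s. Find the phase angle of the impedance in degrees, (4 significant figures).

X_L = ωL = 240.0 Ω
X_C = 1/(ωC) = 473.5 Ω
Net reactance X = X_L − X_C = -233.5 Ω
Z = 160.0 − j233.5 Ω
|Z| = √(160.0² + 233.5²) = 283.0 Ω
∠Z = arctan(-233.5/160.0) = -55.58°

-55.58°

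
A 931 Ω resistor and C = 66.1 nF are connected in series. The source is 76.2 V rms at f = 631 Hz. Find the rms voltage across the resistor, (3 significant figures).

18.1 V

ω = 2πf = 3965 rad/s
X_C = 1/(ωC) = 3820 Ω
Z = 931 − j3820 Ω
|Z| = √(931² + 3820²) = 3930 Ω
I = V/|Z| = 19.4 mA
V_R = I·|Z_R| = 0.0194 × 931 = 18.1 V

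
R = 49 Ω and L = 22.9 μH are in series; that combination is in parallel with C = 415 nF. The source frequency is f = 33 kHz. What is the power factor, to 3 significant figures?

ω = 2πf = 207300 rad/s
X_L = ωL = 4.75 Ω
X_C = 1/(ωC) = 11.6 Ω
Branch 1 (R+jX_L): Z₁ = 49.0 + j4.75 Ω, |Z₁| = 49.2 Ω
Branch 2 (−jX_C): Z₂ = −j11.6 Ω
Parallel: Z = Z₁Z₂/(Z₁+Z₂), |Z| = 11.6 Ω, ∠Z = -76.5°
cos φ = cos(-76.5°) = 0.234

0.234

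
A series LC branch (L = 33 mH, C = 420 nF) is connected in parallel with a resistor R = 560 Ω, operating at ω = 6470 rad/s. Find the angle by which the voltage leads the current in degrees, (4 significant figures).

X_L = ωL = 213.5 Ω
X_C = 1/(ωC) = 368.0 Ω
Branch 1: Z₁ = R = 560.0 Ω
Branch 2 (series LC): Z₂ = j(X_L − X_C) = −j154.5 Ω
Parallel: Z = Z₁Z₂/(Z₁+Z₂), |Z| = 148.9 Ω, ∠Z = -74.58°

-74.58°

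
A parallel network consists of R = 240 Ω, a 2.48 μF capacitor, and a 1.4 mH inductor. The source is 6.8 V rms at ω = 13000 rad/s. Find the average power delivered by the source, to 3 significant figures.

X_L = ωL = 18.2 Ω
X_C = 1/(ωC) = 31.0 Ω
Parallel: admittances add. Y = 1/R + 1/(jωL) + jωC
Y = (0.00417 − j0.0227) S
|Y| = 0.0231 S → |Z| = 1/|Y| = 43.3 Ω, ∠Z = −∠Y = 79.6°
I = V/|Z| = 157 mA
P = VI cos φ = 6.8 × 0.157 × cos(79.6°) = 193 mW

193 mW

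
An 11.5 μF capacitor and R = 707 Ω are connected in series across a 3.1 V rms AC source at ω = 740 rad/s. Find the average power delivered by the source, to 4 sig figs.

13.23 mW

X_C = 1/(ωC) = 117.5 Ω
Z = 707.0 − j117.5 Ω
|Z| = √(707.0² + 117.5²) = 716.7 Ω
∠Z = arctan(-117.5/707.0) = -9.437°
I = V/|Z| = 4.325 mA
P = VI cos φ = 3.1 × 0.004325 × cos(-9.437°) = 13.23 mW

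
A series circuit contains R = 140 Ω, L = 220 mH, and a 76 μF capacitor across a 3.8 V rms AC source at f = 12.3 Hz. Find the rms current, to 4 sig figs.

18.31 mA

ω = 2πf = 77.28 rad/s
X_L = ωL = 17.00 Ω
X_C = 1/(ωC) = 170.3 Ω
Net reactance X = X_L − X_C = -153.3 Ω
Z = 140.0 − j153.3 Ω
|Z| = √(140.0² + 153.3²) = 207.6 Ω
I = V/|Z| = 3.8/207.6 = 18.31 mA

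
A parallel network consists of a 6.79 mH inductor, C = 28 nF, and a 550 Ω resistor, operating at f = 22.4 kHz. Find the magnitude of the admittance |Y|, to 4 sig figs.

3.418 mS

ω = 2πf = 140700 rad/s
X_L = ωL = 955.6 Ω
X_C = 1/(ωC) = 253.8 Ω
Parallel: admittances add. Y = 1/R + 1/(jωL) + jωC
Y = (0.001818 + j0.002894) S
|Y| = 0.003418 S → |Z| = 1/|Y| = 292.6 Ω, ∠Z = −∠Y = -57.86°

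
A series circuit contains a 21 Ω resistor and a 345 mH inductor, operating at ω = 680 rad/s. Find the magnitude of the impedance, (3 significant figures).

236 Ω

X_L = ωL = 235 Ω
Z = 21.0 + j235 Ω
|Z| = √(21.0² + 235²) = 236 Ω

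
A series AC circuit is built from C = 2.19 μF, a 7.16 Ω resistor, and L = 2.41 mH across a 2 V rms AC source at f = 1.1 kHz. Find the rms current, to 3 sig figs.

ω = 2πf = 6912 rad/s
X_L = ωL = 16.7 Ω
X_C = 1/(ωC) = 66.1 Ω
Net reactance X = X_L − X_C = -49.4 Ω
Z = 7.16 − j49.4 Ω
|Z| = √(7.16² + 49.4²) = 49.9 Ω
I = V/|Z| = 2/49.9 = 40.1 mA

40.1 mA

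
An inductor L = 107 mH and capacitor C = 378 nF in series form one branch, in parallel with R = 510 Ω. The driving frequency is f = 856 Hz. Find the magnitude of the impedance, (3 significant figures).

82.5 Ω

ω = 2πf = 5378 rad/s
X_L = ωL = 575 Ω
X_C = 1/(ωC) = 492 Ω
Branch 1: Z₁ = R = 510 Ω
Branch 2 (series LC): Z₂ = j(X_L − X_C) = j83.6 Ω
Parallel: Z = Z₁Z₂/(Z₁+Z₂), |Z| = 82.5 Ω, ∠Z = 80.7°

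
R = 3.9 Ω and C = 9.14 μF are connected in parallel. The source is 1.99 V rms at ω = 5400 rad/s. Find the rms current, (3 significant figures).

520 mA

X_C = 1/(ωC) = 20.3 Ω
Parallel: admittances add. Y = 1/R + jωC
Y = (0.256 + j0.0494) S
|Y| = 0.261 S → |Z| = 1/|Y| = 3.83 Ω, ∠Z = −∠Y = -10.9°
I = V/|Z| = 1.99/3.83 = 520 mA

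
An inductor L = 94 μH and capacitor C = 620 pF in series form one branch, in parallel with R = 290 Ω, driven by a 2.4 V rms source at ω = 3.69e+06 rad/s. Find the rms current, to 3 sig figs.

X_L = ωL = 347 Ω
X_C = 1/(ωC) = 437 Ω
Branch 1: Z₁ = R = 290 Ω
Branch 2 (series LC): Z₂ = j(X_L − X_C) = −j90.2 Ω
Parallel: Z = Z₁Z₂/(Z₁+Z₂), |Z| = 86.2 Ω, ∠Z = -72.7°
I = V/|Z| = 2.4/86.2 = 27.9 mA

27.9 mA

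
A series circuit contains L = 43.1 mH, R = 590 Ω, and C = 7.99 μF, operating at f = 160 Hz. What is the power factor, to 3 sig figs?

0.991

ω = 2πf = 1005 rad/s
X_L = ωL = 43.3 Ω
X_C = 1/(ωC) = 124 Ω
Net reactance X = X_L − X_C = -81.2 Ω
Z = 590 − j81.2 Ω
|Z| = √(590² + 81.2²) = 596 Ω
∠Z = arctan(-81.2/590) = -7.83°
cos φ = cos(-7.83°) = 0.991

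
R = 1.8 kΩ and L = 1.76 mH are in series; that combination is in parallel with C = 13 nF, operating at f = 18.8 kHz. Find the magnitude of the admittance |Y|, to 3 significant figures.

1.57 mS

ω = 2πf = 118100 rad/s
X_L = ωL = 208 Ω
X_C = 1/(ωC) = 651 Ω
Branch 1 (R+jX_L): Z₁ = 1800 + j208 Ω, |Z₁| = 1810 Ω
Branch 2 (−jX_C): Z₂ = −j651 Ω
Parallel: Z = Z₁Z₂/(Z₁+Z₂), |Z| = 637 Ω, ∠Z = -69.6°
|Y| = 1/|Z| = 1.57 mS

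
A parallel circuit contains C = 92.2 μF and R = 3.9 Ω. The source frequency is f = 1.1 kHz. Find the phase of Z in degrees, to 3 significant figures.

-68.1°

ω = 2πf = 6912 rad/s
X_C = 1/(ωC) = 1.57 Ω
Parallel: admittances add. Y = 1/R + jωC
Y = (0.256 + j0.637) S
|Y| = 0.687 S → |Z| = 1/|Y| = 1.46 Ω, ∠Z = −∠Y = -68.1°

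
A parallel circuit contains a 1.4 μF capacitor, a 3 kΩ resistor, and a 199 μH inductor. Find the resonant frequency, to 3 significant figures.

ω₀ = 1/√(LC) = 1/√(0.000199 × 1.4e-06) = 59910 rad/s
f₀ = ω₀/(2π) = 9.54 kHz

9.54 kHz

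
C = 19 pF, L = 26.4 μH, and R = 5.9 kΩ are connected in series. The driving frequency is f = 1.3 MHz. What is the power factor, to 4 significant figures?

ω = 2πf = 8.168e+06 rad/s
X_L = ωL = 215.6 Ω
X_C = 1/(ωC) = 6444 Ω
Net reactance X = X_L − X_C = -6228 Ω
Z = 5900 − j6228 Ω
|Z| = √(5900² + 6228²) = 8579 Ω
∠Z = arctan(-6228/5900) = -46.55°
cos φ = cos(-46.55°) = 0.6877

0.6877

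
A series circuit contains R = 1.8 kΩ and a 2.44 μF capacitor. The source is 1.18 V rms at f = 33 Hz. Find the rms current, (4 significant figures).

441.4 μA

ω = 2πf = 207.3 rad/s
X_C = 1/(ωC) = 1977 Ω
Z = 1800 − j1977 Ω
|Z| = √(1800² + 1977²) = 2673 Ω
I = V/|Z| = 1.18/2673 = 441.4 μA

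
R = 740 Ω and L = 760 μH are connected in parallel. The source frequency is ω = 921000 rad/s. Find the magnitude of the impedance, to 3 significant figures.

X_L = ωL = 700 Ω
Parallel: admittances add. Y = 1/R + 1/(jωL)
Y = (0.00135 − j0.00143) S
|Y| = 0.00197 S → |Z| = 1/|Y| = 509 Ω, ∠Z = −∠Y = 46.6°

509 Ω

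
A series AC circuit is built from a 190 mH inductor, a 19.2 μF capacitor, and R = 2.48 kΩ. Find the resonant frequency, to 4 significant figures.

83.33 Hz

ω₀ = 1/√(LC) = 1/√(0.19 × 1.92e-05) = 523.6 rad/s
f₀ = ω₀/(2π) = 83.33 Hz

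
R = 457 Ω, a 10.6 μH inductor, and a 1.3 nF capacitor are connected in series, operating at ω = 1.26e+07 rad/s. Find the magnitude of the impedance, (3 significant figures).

463 Ω

X_L = ωL = 134 Ω
X_C = 1/(ωC) = 61.1 Ω
Net reactance X = X_L − X_C = 72.5 Ω
Z = 457 + j72.5 Ω
|Z| = √(457² + 72.5²) = 463 Ω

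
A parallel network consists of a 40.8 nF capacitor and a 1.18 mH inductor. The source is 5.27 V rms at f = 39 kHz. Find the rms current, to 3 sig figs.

34.5 mA

ω = 2πf = 245000 rad/s
X_L = ωL = 289 Ω
X_C = 1/(ωC) = 100 Ω
Parallel: admittances add. Y = 1/(jωL) + jωC
Y = (0 + j0.00654) S
|Y| = 0.00654 S → |Z| = 1/|Y| = 153 Ω, ∠Z = −∠Y = -90.0°
I = V/|Z| = 5.27/153 = 34.5 mA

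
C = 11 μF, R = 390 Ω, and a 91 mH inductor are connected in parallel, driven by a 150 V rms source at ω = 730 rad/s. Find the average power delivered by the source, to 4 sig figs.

57.69 W

X_L = ωL = 66.43 Ω
X_C = 1/(ωC) = 124.5 Ω
Parallel: admittances add. Y = 1/R + 1/(jωL) + jωC
Y = (0.002564 − j0.007023) S
|Y| = 0.007477 S → |Z| = 1/|Y| = 133.7 Ω, ∠Z = −∠Y = 69.94°
I = V/|Z| = 1.122 A
P = VI cos φ = 150 × 1.122 × cos(69.94°) = 57.69 W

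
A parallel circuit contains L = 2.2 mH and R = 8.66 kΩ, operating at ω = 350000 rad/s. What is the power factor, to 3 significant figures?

0.0886

X_L = ωL = 770 Ω
Parallel: admittances add. Y = 1/R + 1/(jωL)
Y = (0.000115 − j0.00130) S
|Y| = 0.00130 S → |Z| = 1/|Y| = 767 Ω, ∠Z = −∠Y = 84.9°
cos φ = cos(84.9°) = 0.0886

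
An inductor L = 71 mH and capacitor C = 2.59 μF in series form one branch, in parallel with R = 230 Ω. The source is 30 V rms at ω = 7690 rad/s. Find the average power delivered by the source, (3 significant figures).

X_L = ωL = 546 Ω
X_C = 1/(ωC) = 50.2 Ω
Branch 1: Z₁ = R = 230 Ω
Branch 2 (series LC): Z₂ = j(X_L − X_C) = j496 Ω
Parallel: Z = Z₁Z₂/(Z₁+Z₂), |Z| = 209 Ω, ∠Z = 24.9°
I = V/|Z| = 144 mA
P = VI cos φ = 30 × 0.144 × cos(24.9°) = 3.91 W

3.91 W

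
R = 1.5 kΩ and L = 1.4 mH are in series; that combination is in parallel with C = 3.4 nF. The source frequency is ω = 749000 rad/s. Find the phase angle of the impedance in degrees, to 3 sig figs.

X_L = ωL = 1050 Ω
X_C = 1/(ωC) = 393 Ω
Branch 1 (R+jX_L): Z₁ = 1500 + j1050 Ω, |Z₁| = 1830 Ω
Branch 2 (−jX_C): Z₂ = −j393 Ω
Parallel: Z = Z₁Z₂/(Z₁+Z₂), |Z| = 439 Ω, ∠Z = -78.7°

-78.7°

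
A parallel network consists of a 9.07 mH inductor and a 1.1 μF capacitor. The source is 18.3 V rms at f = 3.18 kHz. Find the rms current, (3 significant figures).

ω = 2πf = 19980 rad/s
X_L = ωL = 181 Ω
X_C = 1/(ωC) = 45.5 Ω
Parallel: admittances add. Y = 1/(jωL) + jωC
Y = (0 + j0.0165) S
|Y| = 0.0165 S → |Z| = 1/|Y| = 60.8 Ω, ∠Z = −∠Y = -90.0°
I = V/|Z| = 18.3/60.8 = 301 mA

301 mA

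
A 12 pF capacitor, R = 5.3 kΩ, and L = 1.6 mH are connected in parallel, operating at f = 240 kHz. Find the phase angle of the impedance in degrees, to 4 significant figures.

64.54°

ω = 2πf = 1.508e+06 rad/s
X_L = ωL = 2413 Ω
X_C = 1/(ωC) = 55260 Ω
Parallel: admittances add. Y = 1/R + 1/(jωL) + jωC
Y = (0.0001887 − j0.0003964) S
|Y| = 0.0004390 S → |Z| = 1/|Y| = 2278 Ω, ∠Z = −∠Y = 64.54°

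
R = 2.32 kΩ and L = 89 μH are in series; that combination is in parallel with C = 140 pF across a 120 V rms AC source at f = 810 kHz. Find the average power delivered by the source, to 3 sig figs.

ω = 2πf = 5.089e+06 rad/s
X_L = ωL = 453 Ω
X_C = 1/(ωC) = 1400 Ω
Branch 1 (R+jX_L): Z₁ = 2320 + j453 Ω, |Z₁| = 2360 Ω
Branch 2 (−jX_C): Z₂ = −j1400 Ω
Parallel: Z = Z₁Z₂/(Z₁+Z₂), |Z| = 1320 Ω, ∠Z = -56.7°
I = V/|Z| = 90.7 mA
P = VI cos φ = 120 × 0.0907 × cos(-56.7°) = 5.98 W

5.98 W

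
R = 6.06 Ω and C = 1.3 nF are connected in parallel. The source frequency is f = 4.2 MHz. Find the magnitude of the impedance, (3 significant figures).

ω = 2πf = 2.639e+07 rad/s
X_C = 1/(ωC) = 29.1 Ω
Parallel: admittances add. Y = 1/R + jωC
Y = (0.165 + j0.0343) S
|Y| = 0.169 S → |Z| = 1/|Y| = 5.93 Ω, ∠Z = −∠Y = -11.7°

5.93 Ω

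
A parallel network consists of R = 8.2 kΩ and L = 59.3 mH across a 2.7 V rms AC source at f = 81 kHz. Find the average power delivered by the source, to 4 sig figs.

889.0 μW

ω = 2πf = 508900 rad/s
X_L = ωL = 30180 Ω
Parallel: admittances add. Y = 1/R + 1/(jωL)
Y = (0.0001220 − j3.313e-05) S
|Y| = 0.0001264 S → |Z| = 1/|Y| = 7913 Ω, ∠Z = −∠Y = 15.20°
I = V/|Z| = 341.2 μA
P = VI cos φ = 2.7 × 0.0003412 × cos(15.20°) = 889.0 μW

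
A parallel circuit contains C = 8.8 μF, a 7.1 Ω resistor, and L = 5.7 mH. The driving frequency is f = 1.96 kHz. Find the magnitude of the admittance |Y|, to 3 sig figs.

ω = 2πf = 12320 rad/s
X_L = ωL = 70.2 Ω
X_C = 1/(ωC) = 9.23 Ω
Parallel: admittances add. Y = 1/R + 1/(jωL) + jωC
Y = (0.141 + j0.0941) S
|Y| = 0.169 S → |Z| = 1/|Y| = 5.90 Ω, ∠Z = −∠Y = -33.8°

169 mS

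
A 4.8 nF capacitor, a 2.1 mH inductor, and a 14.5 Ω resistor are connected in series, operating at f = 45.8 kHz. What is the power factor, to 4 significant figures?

0.1203

ω = 2πf = 287800 rad/s
X_L = ωL = 604.3 Ω
X_C = 1/(ωC) = 724.0 Ω
Net reactance X = X_L − X_C = -119.6 Ω
Z = 14.50 − j119.6 Ω
|Z| = √(14.50² + 119.6²) = 120.5 Ω
∠Z = arctan(-119.6/14.50) = -83.09°
cos φ = cos(-83.09°) = 0.1203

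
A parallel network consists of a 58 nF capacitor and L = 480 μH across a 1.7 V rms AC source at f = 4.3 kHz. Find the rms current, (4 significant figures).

ω = 2πf = 27020 rad/s
X_L = ωL = 12.97 Ω
X_C = 1/(ωC) = 638.2 Ω
Parallel: admittances add. Y = 1/(jωL) + jωC
Y = (0 − j0.07554) S
|Y| = 0.07554 S → |Z| = 1/|Y| = 13.24 Ω, ∠Z = −∠Y = 90.00°
I = V/|Z| = 1.7/13.24 = 128.4 mA

128.4 mA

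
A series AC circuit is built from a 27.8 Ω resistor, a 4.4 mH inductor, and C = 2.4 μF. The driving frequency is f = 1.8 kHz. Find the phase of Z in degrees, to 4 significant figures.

ω = 2πf = 11310 rad/s
X_L = ωL = 49.76 Ω
X_C = 1/(ωC) = 36.84 Ω
Net reactance X = X_L − X_C = 12.92 Ω
Z = 27.80 + j12.92 Ω
|Z| = √(27.80² + 12.92²) = 30.66 Ω
∠Z = arctan(12.92/27.80) = 24.93°

24.93°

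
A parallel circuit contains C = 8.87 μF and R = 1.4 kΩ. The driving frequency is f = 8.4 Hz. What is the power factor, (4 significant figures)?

ω = 2πf = 52.78 rad/s
X_C = 1/(ωC) = 2136 Ω
Parallel: admittances add. Y = 1/R + jωC
Y = (0.0007143 + j0.0004681) S
|Y| = 0.0008540 S → |Z| = 1/|Y| = 1171 Ω, ∠Z = −∠Y = -33.24°
cos φ = cos(-33.24°) = 0.8364

0.8364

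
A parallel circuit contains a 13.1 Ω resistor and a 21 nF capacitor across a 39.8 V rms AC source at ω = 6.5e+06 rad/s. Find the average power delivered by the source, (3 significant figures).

X_C = 1/(ωC) = 7.33 Ω
Parallel: admittances add. Y = 1/R + jωC
Y = (0.0763 + j0.137) S
|Y| = 0.156 S → |Z| = 1/|Y| = 6.39 Ω, ∠Z = −∠Y = -60.8°
I = V/|Z| = 6.22 A
P = VI cos φ = 39.8 × 6.22 × cos(-60.8°) = 121 W

121 W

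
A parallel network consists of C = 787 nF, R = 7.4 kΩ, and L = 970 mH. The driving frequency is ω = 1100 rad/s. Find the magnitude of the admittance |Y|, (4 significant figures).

X_L = ωL = 1067 Ω
X_C = 1/(ωC) = 1155 Ω
Parallel: admittances add. Y = 1/R + 1/(jωL) + jωC
Y = (0.0001351 − j7.151e-05) S
|Y| = 0.0001529 S → |Z| = 1/|Y| = 6541 Ω, ∠Z = −∠Y = 27.89°

152.9 μS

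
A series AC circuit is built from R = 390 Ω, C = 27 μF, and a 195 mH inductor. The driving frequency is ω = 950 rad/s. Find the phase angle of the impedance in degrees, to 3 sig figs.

X_L = ωL = 185 Ω
X_C = 1/(ωC) = 39.0 Ω
Net reactance X = X_L − X_C = 146 Ω
Z = 390 + j146 Ω
|Z| = √(390² + 146²) = 417 Ω
∠Z = arctan(146/390) = 20.6°

20.6°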